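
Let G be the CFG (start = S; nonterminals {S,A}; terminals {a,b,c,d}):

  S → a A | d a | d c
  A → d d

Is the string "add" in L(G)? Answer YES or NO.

CNF form of G:
  S -> T0 T1 | T0 T2 | T1 A
  A -> T0 T0
  T0 -> d
  T1 -> a
  T2 -> c

Fill CYK table bottom-up:
  [0..0]={T1}  "a"  orig:{}
  [1..1]={T0}  "d"  orig:{}
  [2..2]={T0}  "d"  orig:{}
  [0..1]=∅  "ad"
  [1..2]={A}  "dd"
  [0..2]={S}  "add"

S ∈ T[0,2] ⇒ YES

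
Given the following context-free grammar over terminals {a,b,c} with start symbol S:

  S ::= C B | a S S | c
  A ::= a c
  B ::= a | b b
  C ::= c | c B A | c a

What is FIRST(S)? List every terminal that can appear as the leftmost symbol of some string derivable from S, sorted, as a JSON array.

Compute FIRST by fixpoint:
iter 1:
  A via A→a c: +{a}
  B via B→a: +{a}
  B via B→b b: +{b}
  C via C→c: +{c}
  S via S→C B: +{c}
  S via S→a S S: +{a}
  FIRST(S)={a,c}  FIRST(A)={a}  FIRST(B)={a,b}  FIRST(C)={c}
iter 2: done
  FIRST(S)={a,c}  FIRST(A)={a}  FIRST(B)={a,b}  FIRST(C)={c}

FIRST(S) = ["a", "c"]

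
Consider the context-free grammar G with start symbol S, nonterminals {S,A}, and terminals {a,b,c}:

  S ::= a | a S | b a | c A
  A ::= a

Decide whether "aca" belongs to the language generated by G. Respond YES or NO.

CNF form of G:
  S -> T0 S | T1 T0 | T2 A | a
  A -> a
  T0 -> a
  T1 -> b
  T2 -> c

CYK table (by increasing span):
  [0..0]={A,S,T0}  "a"  orig:{A,S}
  [1..1]={T2}  "c"  orig:{}
  [2..2]={A,S,T0}  "a"  orig:{A,S}
  [0..1]=∅  "ac"
  [1..2]={S}  "ca"
  [0..2]={S}  "aca"

S ∈ T[0,2] ⇒ YES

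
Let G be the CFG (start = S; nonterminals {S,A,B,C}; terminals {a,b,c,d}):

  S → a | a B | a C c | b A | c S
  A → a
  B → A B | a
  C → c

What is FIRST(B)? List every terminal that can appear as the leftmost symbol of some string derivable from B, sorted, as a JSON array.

FIRST iteration:
[1]
  A via A→a: +{a}
  B via B→A B: +{a}
  C via C→c: +{c}
  S via S→a: +{a}
  S via S→b A: +{b}
  S via S→c S: +{c}
  FIRST(S)={a,b,c}  FIRST(A)={a}  FIRST(B)={a}  FIRST(C)={c}
[2] done
  FIRST(S)={a,b,c}  FIRST(A)={a}  FIRST(B)={a}  FIRST(C)={c}

FIRST(B) = ["a"]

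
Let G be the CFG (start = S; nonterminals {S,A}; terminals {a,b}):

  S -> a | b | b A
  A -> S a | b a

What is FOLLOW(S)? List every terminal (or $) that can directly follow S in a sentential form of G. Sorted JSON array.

Compute FIRST by fixpoint:
pass 1:
  A via A→b a: +{b}
  S via S→a: +{a}
  S via S→b: +{b}
  FIRST(S)={a,b}  FIRST(A)={b}
pass 2:
  A via A→S a: +{a}
  FIRST(S)={a,b}  FIRST(A)={a,b}
pass 3: — fixpoint
  FIRST(S)={a,b}  FIRST(A)={a,b}

FOLLOW iteration:
FOLLOW(S) := {$}
round 1:
  A→S a: FOLLOW(S) ⊇ FIRST(a) = {a}; new: +{a}
  S→b A: FOLLOW(A) ⊇ FOLLOW(S) ⊇ {$,a}; new: +{$,a}
  FOLLOW(S)={$,a}  FOLLOW(A)={$,a}
round 2: (no change)
  FOLLOW(S)={$,a}  FOLLOW(A)={$,a}

FOLLOW(S) = ["$", "a"]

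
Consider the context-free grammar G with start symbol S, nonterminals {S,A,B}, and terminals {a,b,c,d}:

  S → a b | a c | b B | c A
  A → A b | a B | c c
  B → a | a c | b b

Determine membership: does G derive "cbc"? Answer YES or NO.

Convert to CNF:
  S -> T0 B | T1 T0 | T1 T2 | T2 A
  A -> A T0 | T1 B | T2 T2
  B -> T0 T0 | T1 T2 | a
  T0 -> b
  T1 -> a
  T2 -> c

CYK fill:
  cell(0,0) c: {T2}  orig:{}
  cell(1,1) b: {T0}  orig:{}
  cell(2,2) c: {T2}  orig:{}
  cell(0,1) cb: ∅
  cell(1,2) bc: ∅
  cell(0,2) cbc: ∅

S ∉ T[0,2] ⇒ NO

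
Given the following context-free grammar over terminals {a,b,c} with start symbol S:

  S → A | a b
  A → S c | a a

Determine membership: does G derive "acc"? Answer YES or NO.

Convert to CNF:
  S -> S T0 | T1 T1 | T1 T2
  A -> S T0 | T1 T1
  T0 -> c
  T1 -> a
  T2 -> b

CYK fill:
  [0..0]={T1}  "a"  orig:{}
  [1..1]={T0}  "c"  orig:{}
  [2..2]={T0}  "c"  orig:{}
  [0..1]=∅  "ac"
  [1..2]=∅  "cc"
  [0..2]=∅  "acc"

S ∉ T[0,2] ⇒ NO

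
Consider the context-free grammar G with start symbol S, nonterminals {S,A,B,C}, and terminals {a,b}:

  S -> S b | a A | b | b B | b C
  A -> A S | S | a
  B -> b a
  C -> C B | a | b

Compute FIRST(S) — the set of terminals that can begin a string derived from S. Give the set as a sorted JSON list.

Compute FIRST by fixpoint:
[1]
  A via A→a: +{a}
  B via B→b a: +{b}
  C via C→a: +{a}
  C via C→b: +{b}
  S via S→a A: +{a}
  S via S→b: +{b}
  FIRST[S]={a,b}  FIRST[A]={a}  FIRST[B]={b}  FIRST[C]={a,b}
[2]
  A via A→S: +{b}
  FIRST[S]={a,b}  FIRST[A]={a,b}  FIRST[B]={b}  FIRST[C]={a,b}
[3] (no change)
  FIRST[S]={a,b}  FIRST[A]={a,b}  FIRST[B]={b}  FIRST[C]={a,b}

FIRST(S) = ["a", "b"]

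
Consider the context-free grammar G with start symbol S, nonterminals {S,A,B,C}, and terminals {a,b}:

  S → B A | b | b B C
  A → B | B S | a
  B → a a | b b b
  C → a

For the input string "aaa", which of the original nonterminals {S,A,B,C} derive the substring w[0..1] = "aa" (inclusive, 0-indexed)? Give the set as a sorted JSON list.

CNF form of G:
  S -> B A | T1 X4 | b
  A -> B S | T0 T0 | T1 X2 | a
  B -> T0 T0 | T1 X3
  C -> a
  T0 -> a
  T1 -> b
  X2 -> T1 T1
  X3 -> T1 T1
  X4 -> B C

CYK fill — only the sub-triangle for w[0..1]:
  T[0,0] 'a' = {A,C,T0}  orig:{A,C}
  T[1,1] 'a' = {A,C,T0}  orig:{A,C}
  T[0,1] 'aa' = {A,B}

Original NTs in T[0,1] deriving "aa": ["A", "B"]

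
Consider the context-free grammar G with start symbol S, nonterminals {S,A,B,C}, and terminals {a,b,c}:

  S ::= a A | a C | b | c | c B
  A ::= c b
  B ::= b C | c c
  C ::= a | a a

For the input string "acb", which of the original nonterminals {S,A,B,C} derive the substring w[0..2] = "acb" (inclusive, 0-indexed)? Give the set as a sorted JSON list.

Convert to CNF:
  S -> T0 B | T2 A | T2 C | b | c
  A -> T0 T1
  B -> T0 T0 | T1 C
  C -> T2 T2 | a
  T0 -> c
  T1 -> b
  T2 -> a

CYK fill (cells [i..j] with 0 ≤ i ≤ j ≤ 2 only):
  T[0,0] 'a' = {C,T2}  orig:{C}
  T[1,1] 'c' = {S,T0}  orig:{S}
  T[2,2] 'b' = {S,T1}  orig:{S}
  T[0,1] 'ac' = ∅
  T[1,2] 'cb' = {A}
  T[0,2] 'acb' = {S}

Original NTs in T[0,2] deriving "acb": ["S"]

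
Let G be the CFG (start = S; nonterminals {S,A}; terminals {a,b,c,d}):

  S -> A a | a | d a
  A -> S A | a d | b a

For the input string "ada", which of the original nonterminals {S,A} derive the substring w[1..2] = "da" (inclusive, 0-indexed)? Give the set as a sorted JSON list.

Convert to CNF:
  S -> A T0 | T1 T0 | a
  A -> S A | T0 T1 | T2 T0
  T0 -> a
  T1 -> d
  T2 -> b

Fill CYK table bottom-up — only the sub-triangle for w[1..2]:
  T[1,1] 'd' = {T1}  orig:{}
  T[2,2] 'a' = {S,T0}  orig:{S}
  T[1,2] 'da' = {S}

Original NTs in T[1,2] deriving "da": ["S"]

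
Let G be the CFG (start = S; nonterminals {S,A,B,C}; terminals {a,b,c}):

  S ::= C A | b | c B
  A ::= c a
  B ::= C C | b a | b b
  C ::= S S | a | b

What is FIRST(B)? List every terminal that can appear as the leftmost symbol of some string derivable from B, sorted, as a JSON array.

FIRST sets, iterate to fixpoint:
round 1:
  A via A→c a: +{c}
  B via B→b a: +{b}
  C via C→a: +{a}
  C via C→b: +{b}
  S via S→C A: +{a,b}
  S via S→c B: +{c}
  FIRST(S)={a,b,c}  FIRST(A)={c}  FIRST(B)={b}  FIRST(C)={a,b}
round 2:
  B via B→C C: +{a}
  C via C→S S: +{c}
  FIRST(S)={a,b,c}  FIRST(A)={c}  FIRST(B)={a,b}  FIRST(C)={a,b,c}
round 3:
  B via B→C C: +{c}
  FIRST(S)={a,b,c}  FIRST(A)={c}  FIRST(B)={a,b,c}  FIRST(C)={a,b,c}
round 4: done
  FIRST(S)={a,b,c}  FIRST(A)={c}  FIRST(B)={a,b,c}  FIRST(C)={a,b,c}

FIRST(B) = ["a", "b", "c"]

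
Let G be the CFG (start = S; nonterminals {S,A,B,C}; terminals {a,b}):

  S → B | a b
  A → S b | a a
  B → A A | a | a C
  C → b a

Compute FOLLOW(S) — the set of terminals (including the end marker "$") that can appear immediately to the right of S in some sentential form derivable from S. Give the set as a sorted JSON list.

FIRST iteration:
round 1:
  A via A→a a: +{a}
  B via B→A A: +{a}
  C via C→b a: +{b}
  S via S→B: +{a}
  S: {a}  A: {a}  B: {a}  C: {b}
round 2: (no change)
  S: {a}  A: {a}  B: {a}  C: {b}

Compute FOLLOW by fixpoint:
seed FOLLOW(S) with $
[1]
  A→S b: FOLLOW(S) ⊇ FIRST(b) = {b}; new: +{b}
  B→A A: FOLLOW(A) ⊇ FIRST(A) = {a}; new: +{a}
  S→B: FOLLOW(B) ⊇ FOLLOW(S) ⊇ {$,b}; new: +{$,b}
  FOLLOW[S]={$,b}  FOLLOW[A]={a}  FOLLOW[B]={$,b}  FOLLOW[C]={}
[2]
  B→A A: FOLLOW(A) ⊇ FOLLOW(B) ⊇ {$,b}; new: +{$,b}
  B→a C: FOLLOW(C) ⊇ FOLLOW(B) ⊇ {$,b}; new: +{$,b}
  FOLLOW[S]={$,b}  FOLLOW[A]={$,a,b}  FOLLOW[B]={$,b}  FOLLOW[C]={$,b}
[3] — fixpoint
  FOLLOW[S]={$,b}  FOLLOW[A]={$,a,b}  FOLLOW[B]={$,b}  FOLLOW[C]={$,b}

FOLLOW(S) = ["$", "b"]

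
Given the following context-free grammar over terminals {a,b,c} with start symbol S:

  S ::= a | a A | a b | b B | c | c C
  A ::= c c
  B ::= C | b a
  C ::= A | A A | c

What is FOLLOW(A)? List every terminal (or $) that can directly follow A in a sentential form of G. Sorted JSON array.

FIRST sets, iterate to fixpoint:
round 1:
  A via A→c c: +{c}
  B via B→b a: +{b}
  C via C→A: +{c}
  S via S→a: +{a}
  S via S→b B: +{b}
  S via S→c: +{c}
  S: {a,b,c}  A: {c}  B: {b}  C: {c}
round 2:
  B via B→C: +{c}
  S: {a,b,c}  A: {c}  B: {b,c}  C: {c}
round 3: — fixpoint
  S: {a,b,c}  A: {c}  B: {b,c}  C: {c}

FOLLOW sets:
FOLLOW(S) := {$}
round 1:
  C→A A: FOLLOW(A) ⊇ FIRST(A) = {c}; new: +{c}
  S→a A: FOLLOW(A) ⊇ FOLLOW(S) ⊇ {$}; new: +{$}
  S→b B: FOLLOW(B) ⊇ FOLLOW(S) ⊇ {$}; new: +{$}
  S→c C: FOLLOW(C) ⊇ FOLLOW(S) ⊇ {$}; new: +{$}
  FOLLOW[S]={$}  FOLLOW[A]={$,c}  FOLLOW[B]={$}  FOLLOW[C]={$}
round 2: (no change)
  FOLLOW[S]={$}  FOLLOW[A]={$,c}  FOLLOW[B]={$}  FOLLOW[C]={$}

FOLLOW(A) = ["$", "c"]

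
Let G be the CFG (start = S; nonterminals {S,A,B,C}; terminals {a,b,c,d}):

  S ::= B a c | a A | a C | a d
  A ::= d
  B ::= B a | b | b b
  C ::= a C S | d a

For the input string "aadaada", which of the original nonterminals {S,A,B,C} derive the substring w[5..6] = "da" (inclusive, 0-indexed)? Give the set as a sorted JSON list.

CNF form of G:
  S -> B X5 | T0 A | T0 C | T0 T2
  A -> d
  B -> B T0 | T1 T1 | b
  C -> T0 X4 | T2 T0
  T0 -> a
  T1 -> b
  T2 -> d
  T3 -> c
  X4 -> C S
  X5 -> T0 T3

CYK table (by increasing span), restricted to cells inside w[5..6]:
  T[5,5] 'd' = {A,T2}  orig:{A}
  T[6,6] 'a' = {T0}  orig:{}
  T[5,6] 'da' = {C}

Original NTs in T[5,6] deriving "da": ["C"]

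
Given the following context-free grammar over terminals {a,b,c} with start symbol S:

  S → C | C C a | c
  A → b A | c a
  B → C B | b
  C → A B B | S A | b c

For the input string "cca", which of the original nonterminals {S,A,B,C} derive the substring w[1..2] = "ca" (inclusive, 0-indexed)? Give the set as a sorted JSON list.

CNF form of G:
  S -> A X4 | C X5 | S A | T0 T1 | c
  A -> T0 A | T1 T2
  B -> C B | b
  C -> A X3 | S A | T0 T1
  T0 -> b
  T1 -> c
  T2 -> a
  X3 -> B B
  X4 -> B B
  X5 -> C T2

CYK fill, restricted to cells inside w[1..2]:
  cell(1,1) c: {S,T1}  orig:{S}
  cell(2,2) a: {T2}  orig:{}
  cell(1,2) ca: {A}

Original NTs in T[1,2] deriving "ca": ["A"]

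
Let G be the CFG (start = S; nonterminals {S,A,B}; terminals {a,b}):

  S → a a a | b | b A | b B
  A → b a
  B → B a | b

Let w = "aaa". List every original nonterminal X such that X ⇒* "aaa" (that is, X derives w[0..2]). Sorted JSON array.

Convert to CNF:
  S -> T0 A | T0 B | T1 X2 | b
  A -> T0 T1
  B -> B T1 | b
  T0 -> b
  T1 -> a
  X2 -> T1 T1

Fill CYK table bottom-up — only the sub-triangle for w[0..2]:
  T[0,0] 'a' = {T1}  orig:{}
  T[1,1] 'a' = {T1}  orig:{}
  T[2,2] 'a' = {T1}  orig:{}
  T[0,1] 'aa' = {X2}  orig:{}
  T[1,2] 'aa' = {X2}  orig:{}
  T[0,2] 'aaa' = {S}

Original NTs in T[0,2] deriving "aaa": ["S"]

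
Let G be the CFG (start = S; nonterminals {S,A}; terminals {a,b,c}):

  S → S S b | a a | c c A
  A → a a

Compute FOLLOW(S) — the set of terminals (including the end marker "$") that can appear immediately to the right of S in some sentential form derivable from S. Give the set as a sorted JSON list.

FIRST sets, iterate to fixpoint:
round 1:
  A via A→a a: +{a}
  S via S→a a: +{a}
  S via S→c c A: +{c}
  FIRST[S]={a,c}  FIRST[A]={a}
round 2: (stable)
  FIRST[S]={a,c}  FIRST[A]={a}

Compute FOLLOW by fixpoint:
initialize: $ ∈ FOLLOW(S)
round 1:
  S→S S b: FOLLOW(S) ⊇ FIRST(S) = {a,c}; new: +{a,c}
  S→S S b: FOLLOW(S) ⊇ FIRST(b) = {b}; new: +{b}
  S→c c A: FOLLOW(A) ⊇ FOLLOW(S) ⊇ {$,a,b,c}; new: +{$,a,b,c}
  FOLLOW(S)={$,a,b,c}  FOLLOW(A)={$,a,b,c}
round 2: done
  FOLLOW(S)={$,a,b,c}  FOLLOW(A)={$,a,b,c}

FOLLOW(S) = ["$", "a", "b", "c"]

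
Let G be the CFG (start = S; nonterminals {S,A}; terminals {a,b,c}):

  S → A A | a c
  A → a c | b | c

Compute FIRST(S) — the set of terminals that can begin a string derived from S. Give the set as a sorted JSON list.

FIRST iteration:
round 1:
  A via A→a c: +{a}
  A via A→b: +{b}
  A via A→c: +{c}
  S via S→A A: +{a,b,c}
  S: {a,b,c}  A: {a,b,c}
round 2: (no change)
  S: {a,b,c}  A: {a,b,c}

FIRST(S) = ["a", "b", "c"]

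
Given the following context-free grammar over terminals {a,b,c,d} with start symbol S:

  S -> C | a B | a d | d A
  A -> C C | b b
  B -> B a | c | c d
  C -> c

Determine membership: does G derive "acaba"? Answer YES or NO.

CNF form of G:
  S -> T1 B | T1 T3 | T3 A | c
  A -> C C | T0 T0
  B -> B T1 | T2 T3 | c
  C -> c
  T0 -> b
  T1 -> a
  T2 -> c
  T3 -> d

CYK table (by increasing span):
  T[0,0] 'a' = {T1}  orig:{}
  T[1,1] 'c' = {B,C,S,T2}  orig:{B,C,S}
  T[2,2] 'a' = {T1}  orig:{}
  T[3,3] 'b' = {T0}  orig:{}
  T[4,4] 'a' = {T1}  orig:{}
  T[0,1] 'ac' = {S}
  T[1,2] 'ca' = {B}
  T[2,3] 'ab' = ∅
  T[3,4] 'ba' = ∅
  T[0,2] 'aca' = {S}
  T[1,3] 'cab' = ∅
  T[2,4] 'aba' = ∅
  T[0,3] 'acab' = ∅
  T[1,4] 'caba' = ∅
  T[0,4] 'acaba' = ∅

S ∉ T[0,4] ⇒ NO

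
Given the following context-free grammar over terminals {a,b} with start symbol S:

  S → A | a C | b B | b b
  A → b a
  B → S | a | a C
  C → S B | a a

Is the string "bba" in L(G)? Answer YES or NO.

Convert to CNF:
  S -> T0 B | T0 T0 | T0 T1 | T1 C
  A -> T0 T1
  B -> T0 B | T0 T0 | T0 T1 | T1 C | a
  C -> S B | T1 T1
  T0 -> b
  T1 -> a

Fill CYK table bottom-up:
  [0..0]={T0}  "b"  orig:{}
  [1..1]={T0}  "b"  orig:{}
  [2..2]={B,T1}  "a"  orig:{B}
  [0..1]={B,S}  "bb"
  [1..2]={A,B,S}  "ba"
  [0..2]={B,C,S}  "bba"

S ∈ T[0,2] ⇒ YES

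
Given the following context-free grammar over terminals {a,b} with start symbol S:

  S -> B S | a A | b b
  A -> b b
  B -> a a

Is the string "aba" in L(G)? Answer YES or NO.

Convert to CNF:
  S -> B S | T0 T0 | T1 A
  A -> T0 T0
  B -> T1 T1
  T0 -> b
  T1 -> a

Fill CYK table bottom-up:
  [0..0]={T1}  "a"  orig:{}
  [1..1]={T0}  "b"  orig:{}
  [2..2]={T1}  "a"  orig:{}
  [0..1]=∅  "ab"
  [1..2]=∅  "ba"
  [0..2]=∅  "aba"

S ∉ T[0,2] ⇒ NO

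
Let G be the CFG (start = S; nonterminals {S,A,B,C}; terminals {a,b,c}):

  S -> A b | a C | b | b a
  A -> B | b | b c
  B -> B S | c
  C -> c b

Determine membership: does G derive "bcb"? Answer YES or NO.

Convert to CNF:
  S -> A T0 | T0 T2 | T2 C | b
  A -> B S | T0 T1 | b | c
  B -> B S | c
  C -> T1 T0
  T0 -> b
  T1 -> c
  T2 -> a

Fill CYK table bottom-up:
  [0..0]={A,S,T0}  "b"  orig:{A,S}
  [1..1]={A,B,T1}  "c"  orig:{A,B}
  [2..2]={A,S,T0}  "b"  orig:{A,S}
  [0..1]={A}  "bc"
  [1..2]={A,B,C,S}  "cb"
  [0..2]={S}  "bcb"

S ∈ T[0,2] ⇒ YES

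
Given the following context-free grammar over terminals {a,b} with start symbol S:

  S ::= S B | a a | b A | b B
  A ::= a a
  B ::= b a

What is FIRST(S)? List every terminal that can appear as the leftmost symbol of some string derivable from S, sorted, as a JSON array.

FIRST sets, iterate to fixpoint:
iter 1:
  A via A→a a: +{a}
  B via B→b a: +{b}
  S via S→a a: +{a}
  S via S→b A: +{b}
  FIRST[S]={a,b}  FIRST[A]={a}  FIRST[B]={b}
iter 2: (stable)
  FIRST[S]={a,b}  FIRST[A]={a}  FIRST[B]={b}

FIRST(S) = ["a", "b"]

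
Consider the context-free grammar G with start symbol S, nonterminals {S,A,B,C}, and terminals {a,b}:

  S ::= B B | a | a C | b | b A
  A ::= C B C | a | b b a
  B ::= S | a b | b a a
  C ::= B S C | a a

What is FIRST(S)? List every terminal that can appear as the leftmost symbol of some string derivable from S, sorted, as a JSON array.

Compute FIRST by fixpoint:
[1]
  A via A→a: +{a}
  A via A→b b a: +{b}
  B via B→a b: +{a}
  B via B→b a a: +{b}
  C via C→B S C: +{a,b}
  S via S→B B: +{a,b}
  FIRST(S)={a,b}  FIRST(A)={a,b}  FIRST(B)={a,b}  FIRST(C)={a,b}
[2] done
  FIRST(S)={a,b}  FIRST(A)={a,b}  FIRST(B)={a,b}  FIRST(C)={a,b}

FIRST(S) = ["a", "b"]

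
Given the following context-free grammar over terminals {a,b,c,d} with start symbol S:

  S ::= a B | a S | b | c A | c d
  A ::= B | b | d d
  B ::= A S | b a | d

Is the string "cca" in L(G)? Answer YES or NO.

Convert to CNF:
  S -> T1 B | T1 S | T3 A | T3 T2 | b
  A -> A S | T0 T1 | T2 T2 | b | d
  B -> A S | T0 T1 | d
  T0 -> b
  T1 -> a
  T2 -> d
  T3 -> c

Fill CYK table bottom-up:
  cell(0,0) c: {T3}  orig:{}
  cell(1,1) c: {T3}  orig:{}
  cell(2,2) a: {T1}  orig:{}
  cell(0,1) cc: ∅
  cell(1,2) ca: ∅
  cell(0,2) cca: ∅

S ∉ T[0,2] ⇒ NO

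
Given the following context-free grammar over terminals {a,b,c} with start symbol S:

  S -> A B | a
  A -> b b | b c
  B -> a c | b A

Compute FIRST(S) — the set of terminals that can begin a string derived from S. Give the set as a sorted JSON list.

FIRST sets, iterate to fixpoint:
round 1:
  A via A→b b: +{b}
  B via B→a c: +{a}
  B via B→b A: +{b}
  S via S→A B: +{b}
  S via S→a: +{a}
  S: {a,b}  A: {b}  B: {a,b}
round 2: (stable)
  S: {a,b}  A: {b}  B: {a,b}

FIRST(S) = ["a", "b"]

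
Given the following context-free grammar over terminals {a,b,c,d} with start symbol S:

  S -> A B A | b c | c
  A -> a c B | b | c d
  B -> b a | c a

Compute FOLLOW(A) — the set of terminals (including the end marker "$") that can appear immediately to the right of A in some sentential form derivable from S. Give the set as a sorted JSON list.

Compute FIRST by fixpoint:
iter 1:
  A via A→a c B: +{a}
  A via A→b: +{b}
  A via A→c d: +{c}
  B via B→b a: +{b}
  B via B→c a: +{c}
  S via S→A B A: +{a,b,c}
  FIRST(S)={a,b,c}  FIRST(A)={a,b,c}  FIRST(B)={b,c}
iter 2: (no change)
  FIRST(S)={a,b,c}  FIRST(A)={a,b,c}  FIRST(B)={b,c}

FOLLOW iteration:
FOLLOW(S) := {$}
pass 1:
  S→A B A: FOLLOW(A) ⊇ FIRST(B) = {b,c}; new: +{b,c}
  S→A B A: FOLLOW(B) ⊇ FIRST(A) = {a,b,c}; new: +{a,b,c}
  S→A B A: FOLLOW(A) ⊇ FOLLOW(S) ⊇ {$}; new: +{$}
  S: {$}  A: {$,b,c}  B: {a,b,c}
pass 2:
  A→a c B: FOLLOW(B) ⊇ FOLLOW(A) ⊇ {$,b,c}; new: +{$}
  S: {$}  A: {$,b,c}  B: {$,a,b,c}
pass 3: (stable)
  S: {$}  A: {$,b,c}  B: {$,a,b,c}

FOLLOW(A) = ["$", "b", "c"]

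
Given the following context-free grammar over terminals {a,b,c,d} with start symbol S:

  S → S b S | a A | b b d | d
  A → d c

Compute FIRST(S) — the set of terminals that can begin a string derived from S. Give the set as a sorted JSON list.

FIRST iteration:
[1]
  A via A→d c: +{d}
  S via S→a A: +{a}
  S via S→b b d: +{b}
  S via S→d: +{d}
  S: {a,b,d}  A: {d}
[2] — fixpoint
  S: {a,b,d}  A: {d}

FIRST(S) = ["a", "b", "d"]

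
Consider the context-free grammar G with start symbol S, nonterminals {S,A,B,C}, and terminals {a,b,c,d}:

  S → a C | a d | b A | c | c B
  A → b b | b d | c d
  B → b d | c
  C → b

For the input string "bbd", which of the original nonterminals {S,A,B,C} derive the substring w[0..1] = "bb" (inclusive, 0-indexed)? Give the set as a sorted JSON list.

CNF form of G:
  S -> T0 A | T2 B | T3 C | T3 T1 | c
  A -> T0 T0 | T0 T1 | T2 T1
  B -> T0 T1 | c
  C -> b
  T0 -> b
  T1 -> d
  T2 -> c
  T3 -> a

CYK table (by increasing span) (cells [i..j] with 0 ≤ i ≤ j ≤ 1 only):
  cell(0,0) b: {C,T0}  orig:{C}
  cell(1,1) b: {C,T0}  orig:{C}
  cell(0,1) bb: {A}

Original NTs in T[0,1] deriving "bb": ["A"]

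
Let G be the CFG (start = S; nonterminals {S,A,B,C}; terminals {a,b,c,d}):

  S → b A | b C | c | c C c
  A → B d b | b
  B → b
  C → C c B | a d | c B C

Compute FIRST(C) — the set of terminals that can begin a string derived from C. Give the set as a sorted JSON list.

FIRST sets, iterate to fixpoint:
[1]
  A via A→b: +{b}
  B via B→b: +{b}
  C via C→a d: +{a}
  C via C→c B C: +{c}
  S via S→b A: +{b}
  S via S→c: +{c}
  S: {b,c}  A: {b}  B: {b}  C: {a,c}
[2] (stable)
  S: {b,c}  A: {b}  B: {b}  C: {a,c}

FIRST(C) = ["a", "c"]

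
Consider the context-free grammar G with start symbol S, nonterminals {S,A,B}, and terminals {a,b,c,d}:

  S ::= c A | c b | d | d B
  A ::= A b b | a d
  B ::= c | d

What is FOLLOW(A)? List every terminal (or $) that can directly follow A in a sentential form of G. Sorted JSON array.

Compute FIRST by fixpoint:
round 1:
  A via A→a d: +{a}
  B via B→c: +{c}
  B via B→d: +{d}
  S via S→c A: +{c}
  S via S→d: +{d}
  FIRST(S)={c,d}  FIRST(A)={a}  FIRST(B)={c,d}
round 2: (no change)
  FIRST(S)={c,d}  FIRST(A)={a}  FIRST(B)={c,d}

FOLLOW iteration:
initialize: $ ∈ FOLLOW(S)
iter 1:
  A→A b b: FOLLOW(A) ⊇ FIRST(b) = {b}; new: +{b}
  S→c A: FOLLOW(A) ⊇ FOLLOW(S) ⊇ {$}; new: +{$}
  S→d B: FOLLOW(B) ⊇ FOLLOW(S) ⊇ {$}; new: +{$}
  FOLLOW[S]={$}  FOLLOW[A]={$,b}  FOLLOW[B]={$}
iter 2: (stable)
  FOLLOW[S]={$}  FOLLOW[A]={$,b}  FOLLOW[B]={$}

FOLLOW(A) = ["$", "b"]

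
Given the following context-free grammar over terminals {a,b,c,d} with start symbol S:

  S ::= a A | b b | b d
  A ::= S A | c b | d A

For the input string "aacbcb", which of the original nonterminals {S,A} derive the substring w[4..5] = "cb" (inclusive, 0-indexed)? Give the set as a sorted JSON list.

Convert to CNF:
  S -> T1 T1 | T1 T2 | T3 A
  A -> S A | T0 T1 | T2 A
  T0 -> c
  T1 -> b
  T2 -> d
  T3 -> a

CYK fill — only the sub-triangle for w[4..5]:
  [4..4]={T0}  "c"  orig:{}
  [5..5]={T1}  "b"  orig:{}
  [4..5]={A}  "cb"

Original NTs in T[4,5] deriving "cb": ["A"]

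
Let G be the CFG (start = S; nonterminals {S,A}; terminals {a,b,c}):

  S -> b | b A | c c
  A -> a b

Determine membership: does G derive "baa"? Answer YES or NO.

CNF form of G:
  S -> T1 A | T2 T2 | b
  A -> T0 T1
  T0 -> a
  T1 -> b
  T2 -> c

Fill CYK table bottom-up:
  cell(0,0) b: {S,T1}  orig:{S}
  cell(1,1) a: {T0}  orig:{}
  cell(2,2) a: {T0}  orig:{}
  cell(0,1) ba: ∅
  cell(1,2) aa: ∅
  cell(0,2) baa: ∅

S ∉ T[0,2] ⇒ NO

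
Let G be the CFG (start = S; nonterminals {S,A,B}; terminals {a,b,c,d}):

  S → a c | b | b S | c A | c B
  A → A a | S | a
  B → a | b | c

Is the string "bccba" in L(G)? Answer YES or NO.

CNF form of G:
  S -> T0 T1 | T1 A | T1 B | T2 S | b
  A -> A T0 | T0 T1 | T1 A | T1 B | T2 S | a | b
  B -> a | b | c
  T0 -> a
  T1 -> c
  T2 -> b

CYK table (by increasing span):
  [0..0]={A,B,S,T2}  "b"  orig:{A,B,S}
  [1..1]={B,T1}  "c"  orig:{B}
  [2..2]={B,T1}  "c"  orig:{B}
  [3..3]={A,B,S,T2}  "b"  orig:{A,B,S}
  [4..4]={A,B,T0}  "a"  orig:{A,B}
  [0..1]=∅  "bc"
  [1..2]={A,S}  "cc"
  [2..3]={A,S}  "cb"
  [3..4]={A}  "ba"
  [0..2]={A,S}  "bcc"
  [1..3]={A,S}  "ccb"
  [2..4]={A,S}  "cba"
  [0..3]={A,S}  "bccb"
  [1..4]={A,S}  "ccba"
  [0..4]={A,S}  "bccba"

S ∈ T[0,4] ⇒ YES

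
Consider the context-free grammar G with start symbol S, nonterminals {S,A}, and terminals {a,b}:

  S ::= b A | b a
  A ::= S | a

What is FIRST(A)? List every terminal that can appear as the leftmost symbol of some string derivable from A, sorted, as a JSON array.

Compute FIRST by fixpoint:
round 1:
  A via A→a: +{a}
  S via S→b A: +{b}
  FIRST(S)={b}  FIRST(A)={a}
round 2:
  A via A→S: +{b}
  FIRST(S)={b}  FIRST(A)={a,b}
round 3: — fixpoint
  FIRST(S)={b}  FIRST(A)={a,b}

FIRST(A) = ["a", "b"]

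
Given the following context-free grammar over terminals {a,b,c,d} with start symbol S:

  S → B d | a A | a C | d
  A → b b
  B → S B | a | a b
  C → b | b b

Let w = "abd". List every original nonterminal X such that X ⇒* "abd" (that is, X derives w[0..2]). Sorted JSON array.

Convert to CNF:
  S -> B T2 | T1 A | T1 C | d
  A -> T0 T0
  B -> S B | T1 T0 | a
  C -> T0 T0 | b
  T0 -> b
  T1 -> a
  T2 -> d

CYK fill, restricted to cells inside w[0..2]:
  T[0,0] 'a' = {B,T1}  orig:{B}
  T[1,1] 'b' = {C,T0}  orig:{C}
  T[2,2] 'd' = {S,T2}  orig:{S}
  T[0,1] 'ab' = {B,S}
  T[1,2] 'bd' = ∅
  T[0,2] 'abd' = {S}

Original NTs in T[0,2] deriving "abd": ["S"]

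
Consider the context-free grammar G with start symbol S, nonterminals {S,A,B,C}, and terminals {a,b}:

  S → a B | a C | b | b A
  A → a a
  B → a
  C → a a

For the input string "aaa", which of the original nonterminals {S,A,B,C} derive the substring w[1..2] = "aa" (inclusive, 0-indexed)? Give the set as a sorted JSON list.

Convert to CNF:
  S -> T0 B | T0 C | T1 A | b
  A -> T0 T0
  B -> a
  C -> T0 T0
  T0 -> a
  T1 -> b

CYK table (by increasing span), restricted to cells inside w[1..2]:
  T[1,1] 'a' = {B,T0}  orig:{B}
  T[2,2] 'a' = {B,T0}  orig:{B}
  T[1,2] 'aa' = {A,C,S}

Original NTs in T[1,2] deriving "aa": ["A", "C", "S"]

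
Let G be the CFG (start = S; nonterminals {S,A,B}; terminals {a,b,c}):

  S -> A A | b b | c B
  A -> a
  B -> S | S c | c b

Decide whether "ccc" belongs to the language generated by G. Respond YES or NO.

CNF form of G:
  S -> A A | T0 B | T1 T1
  A -> a
  B -> A A | S T0 | T0 B | T0 T1 | T1 T1
  T0 -> c
  T1 -> b

CYK fill:
  cell(0,0) c: {T0}  orig:{}
  cell(1,1) c: {T0}  orig:{}
  cell(2,2) c: {T0}  orig:{}
  cell(0,1) cc: ∅
  cell(1,2) cc: ∅
  cell(0,2) ccc: ∅

S ∉ T[0,2] ⇒ NO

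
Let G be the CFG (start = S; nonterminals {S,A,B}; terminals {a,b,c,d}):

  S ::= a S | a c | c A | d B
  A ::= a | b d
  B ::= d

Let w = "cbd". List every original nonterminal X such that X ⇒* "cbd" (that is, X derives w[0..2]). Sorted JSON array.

CNF form of G:
  S -> T1 B | T2 S | T2 T3 | T3 A
  A -> T0 T1 | a
  B -> d
  T0 -> b
  T1 -> d
  T2 -> a
  T3 -> c

CYK fill, restricted to cells inside w[0..2]:
  [0..0]={T3}  "c"  orig:{}
  [1..1]={T0}  "b"  orig:{}
  [2..2]={B,T1}  "d"  orig:{B}
  [0..1]=∅  "cb"
  [1..2]={A}  "bd"
  [0..2]={S}  "cbd"

Original NTs in T[0,2] deriving "cbd": ["S"]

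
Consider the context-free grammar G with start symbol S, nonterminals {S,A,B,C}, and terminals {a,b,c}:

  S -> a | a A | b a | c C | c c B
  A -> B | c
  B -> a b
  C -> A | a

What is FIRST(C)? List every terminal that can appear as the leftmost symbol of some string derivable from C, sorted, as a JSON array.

FIRST sets, iterate to fixpoint:
iter 1:
  A via A→c: +{c}
  B via B→a b: +{a}
  C via C→A: +{c}
  C via C→a: +{a}
  S via S→a: +{a}
  S via S→b a: +{b}
  S via S→c C: +{c}
  S: {a,b,c}  A: {c}  B: {a}  C: {a,c}
iter 2:
  A via A→B: +{a}
  S: {a,b,c}  A: {a,c}  B: {a}  C: {a,c}
iter 3: — fixpoint
  S: {a,b,c}  A: {a,c}  B: {a}  C: {a,c}

FIRST(C) = ["a", "c"]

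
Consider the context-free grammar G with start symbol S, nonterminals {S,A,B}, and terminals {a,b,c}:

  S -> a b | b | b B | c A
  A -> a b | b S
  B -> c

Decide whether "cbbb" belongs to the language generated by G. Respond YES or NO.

CNF form of G:
  S -> T0 T1 | T1 B | T2 A | b
  A -> T0 T1 | T1 S
  B -> c
  T0 -> a
  T1 -> b
  T2 -> c

Fill CYK table bottom-up:
  T[0,0] 'c' = {B,T2}  orig:{B}
  T[1,1] 'b' = {S,T1}  orig:{S}
  T[2,2] 'b' = {S,T1}  orig:{S}
  T[3,3] 'b' = {S,T1}  orig:{S}
  T[0,1] 'cb' = ∅
  T[1,2] 'bb' = {A}
  T[2,3] 'bb' = {A}
  T[0,2] 'cbb' = {S}
  T[1,3] 'bbb' = ∅
  T[0,3] 'cbbb' = ∅

S ∉ T[0,3] ⇒ NO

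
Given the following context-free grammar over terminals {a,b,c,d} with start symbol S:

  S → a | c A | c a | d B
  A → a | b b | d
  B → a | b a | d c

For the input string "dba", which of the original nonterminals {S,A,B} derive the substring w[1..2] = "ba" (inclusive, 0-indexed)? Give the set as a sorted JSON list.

CNF form of G:
  S -> T2 B | T3 A | T3 T1 | a
  A -> T0 T0 | a | d
  B -> T0 T1 | T2 T3 | a
  T0 -> b
  T1 -> a
  T2 -> d
  T3 -> c

CYK fill — only the sub-triangle for w[1..2]:
  T[1,1] 'b' = {T0}  orig:{}
  T[2,2] 'a' = {A,B,S,T1}  orig:{A,B,S}
  T[1,2] 'ba' = {B}

Original NTs in T[1,2] deriving "ba": ["B"]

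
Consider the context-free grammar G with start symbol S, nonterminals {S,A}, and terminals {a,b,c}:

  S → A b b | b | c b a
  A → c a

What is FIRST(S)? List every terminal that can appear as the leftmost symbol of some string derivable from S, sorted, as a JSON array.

Compute FIRST by fixpoint:
pass 1:
  A via A→c a: +{c}
  S via S→A b b: +{c}
  S via S→b: +{b}
  FIRST[S]={b,c}  FIRST[A]={c}
pass 2: done
  FIRST[S]={b,c}  FIRST[A]={c}

FIRST(S) = ["b", "c"]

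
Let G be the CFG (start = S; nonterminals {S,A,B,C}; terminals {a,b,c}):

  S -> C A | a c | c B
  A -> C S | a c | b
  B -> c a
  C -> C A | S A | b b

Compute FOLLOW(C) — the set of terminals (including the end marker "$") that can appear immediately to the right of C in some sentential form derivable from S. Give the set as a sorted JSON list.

Compute FIRST by fixpoint:
iter 1:
  A via A→a c: +{a}
  A via A→b: +{b}
  B via B→c a: +{c}
  C via C→b b: +{b}
  S via S→C A: +{b}
  S via S→a c: +{a}
  S via S→c B: +{c}
  S: {a,b,c}  A: {a,b}  B: {c}  C: {b}
iter 2:
  C via C→S A: +{a,c}
  S: {a,b,c}  A: {a,b}  B: {c}  C: {a,b,c}
iter 3:
  A via A→C S: +{c}
  S: {a,b,c}  A: {a,b,c}  B: {c}  C: {a,b,c}
iter 4: — fixpoint
  S: {a,b,c}  A: {a,b,c}  B: {c}  C: {a,b,c}

Compute FOLLOW by fixpoint:
seed FOLLOW(S) with $
iter 1:
  A→C S: FOLLOW(C) ⊇ FIRST(S) = {a,b,c}; new: +{a,b,c}
  C→C A: FOLLOW(A) ⊇ FOLLOW(C) ⊇ {a,b,c}; new: +{a,b,c}
  C→S A: FOLLOW(S) ⊇ FIRST(A) = {a,b,c}; new: +{a,b,c}
  S→C A: FOLLOW(A) ⊇ FOLLOW(S) ⊇ {$,a,b,c}; new: +{$}
  S→c B: FOLLOW(B) ⊇ FOLLOW(S) ⊇ {$,a,b,c}; new: +{$,a,b,c}
  FOLLOW[S]={$,a,b,c}  FOLLOW[A]={$,a,b,c}  FOLLOW[B]={$,a,b,c}  FOLLOW[C]={a,b,c}
iter 2: (stable)
  FOLLOW[S]={$,a,b,c}  FOLLOW[A]={$,a,b,c}  FOLLOW[B]={$,a,b,c}  FOLLOW[C]={a,b,c}

FOLLOW(C) = ["a", "b", "c"]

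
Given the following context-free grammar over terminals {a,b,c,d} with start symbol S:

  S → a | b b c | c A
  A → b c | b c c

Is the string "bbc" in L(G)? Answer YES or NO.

CNF form of G:
  S -> T0 X3 | T1 A | a
  A -> T0 T1 | T0 X2
  T0 -> b
  T1 -> c
  X2 -> T1 T1
  X3 -> T0 T1

CYK fill:
  T[0,0] 'b' = {T0}  orig:{}
  T[1,1] 'b' = {T0}  orig:{}
  T[2,2] 'c' = {T1}  orig:{}
  T[0,1] 'bb' = ∅
  T[1,2] 'bc' = {A,X3}  orig:{A}
  T[0,2] 'bbc' = {S}

S ∈ T[0,2] ⇒ YES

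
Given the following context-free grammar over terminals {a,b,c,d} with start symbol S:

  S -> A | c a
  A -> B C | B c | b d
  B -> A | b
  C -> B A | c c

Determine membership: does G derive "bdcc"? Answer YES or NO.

CNF form of G:
  S -> B C | B T0 | T0 T3 | T1 T2
  A -> B C | B T0 | T1 T2
  B -> B C | B T0 | T1 T2 | b
  C -> B A | T0 T0
  T0 -> c
  T1 -> b
  T2 -> d
  T3 -> a

CYK table (by increasing span):
  [0..0]={B,T1}  "b"  orig:{B}
  [1..1]={T2}  "d"  orig:{}
  [2..2]={T0}  "c"  orig:{}
  [3..3]={T0}  "c"  orig:{}
  [0..1]={A,B,S}  "bd"
  [1..2]=∅  "dc"
  [2..3]={C}  "cc"
  [0..2]={A,B,S}  "bdc"
  [1..3]=∅  "dcc"
  [0..3]={A,B,S}  "bdcc"

S ∈ T[0,3] ⇒ YES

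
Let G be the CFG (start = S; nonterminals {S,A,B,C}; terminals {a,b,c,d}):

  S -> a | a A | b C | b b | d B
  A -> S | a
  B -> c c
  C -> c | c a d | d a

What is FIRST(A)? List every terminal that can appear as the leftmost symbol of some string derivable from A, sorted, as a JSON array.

Compute FIRST by fixpoint:
[1]
  A via A→a: +{a}
  B via B→c c: +{c}
  C via C→c: +{c}
  C via C→d a: +{d}
  S via S→a: +{a}
  S via S→b C: +{b}
  S via S→d B: +{d}
  FIRST(S)={a,b,d}  FIRST(A)={a}  FIRST(B)={c}  FIRST(C)={c,d}
[2]
  A via A→S: +{b,d}
  FIRST(S)={a,b,d}  FIRST(A)={a,b,d}  FIRST(B)={c}  FIRST(C)={c,d}
[3] — fixpoint
  FIRST(S)={a,b,d}  FIRST(A)={a,b,d}  FIRST(B)={c}  FIRST(C)={c,d}

FIRST(A) = ["a", "b", "d"]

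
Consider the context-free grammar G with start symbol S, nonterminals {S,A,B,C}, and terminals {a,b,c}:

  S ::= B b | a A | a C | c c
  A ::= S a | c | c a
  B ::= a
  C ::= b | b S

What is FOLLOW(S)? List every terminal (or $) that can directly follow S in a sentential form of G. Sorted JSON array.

FIRST iteration:
iter 1:
  A via A→c: +{c}
  B via B→a: +{a}
  C via C→b: +{b}
  S via S→B b: +{a}
  S via S→c c: +{c}
  S: {a,c}  A: {c}  B: {a}  C: {b}
iter 2:
  A via A→S a: +{a}
  S: {a,c}  A: {a,c}  B: {a}  C: {b}
iter 3: — fixpoint
  S: {a,c}  A: {a,c}  B: {a}  C: {b}

FOLLOW iteration:
seed FOLLOW(S) with $
round 1:
  A→S a: FOLLOW(S) ⊇ FIRST(a) = {a}; new: +{a}
  S→B b: FOLLOW(B) ⊇ FIRST(b) = {b}; new: +{b}
  S→a A: FOLLOW(A) ⊇ FOLLOW(S) ⊇ {$,a}; new: +{$,a}
  S→a C: FOLLOW(C) ⊇ FOLLOW(S) ⊇ {$,a}; new: +{$,a}
  FOLLOW[S]={$,a}  FOLLOW[A]={$,a}  FOLLOW[B]={b}  FOLLOW[C]={$,a}
round 2: — fixpoint
  FOLLOW[S]={$,a}  FOLLOW[A]={$,a}  FOLLOW[B]={b}  FOLLOW[C]={$,a}

FOLLOW(S) = ["$", "a"]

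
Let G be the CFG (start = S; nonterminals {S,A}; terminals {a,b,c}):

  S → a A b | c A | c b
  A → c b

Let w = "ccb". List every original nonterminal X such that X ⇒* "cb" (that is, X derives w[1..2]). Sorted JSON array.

Convert to CNF:
  S -> T0 A | T0 T1 | T2 X3
  A -> T0 T1
  T0 -> c
  T1 -> b
  T2 -> a
  X3 -> A T1

CYK table (by increasing span) (cells [i..j] with 1 ≤ i ≤ j ≤ 2 only):
  [1..1]={T0}  "c"  orig:{}
  [2..2]={T1}  "b"  orig:{}
  [1..2]={A,S}  "cb"

Original NTs in T[1,2] deriving "cb": ["A", "S"]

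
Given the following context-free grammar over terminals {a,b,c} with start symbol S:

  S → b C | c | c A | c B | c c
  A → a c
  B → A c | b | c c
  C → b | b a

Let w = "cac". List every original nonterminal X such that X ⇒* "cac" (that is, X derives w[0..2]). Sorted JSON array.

CNF form of G:
  S -> T1 A | T1 B | T1 T1 | T2 C | c
  A -> T0 T1
  B -> A T1 | T1 T1 | b
  C -> T2 T0 | b
  T0 -> a
  T1 -> c
  T2 -> b

CYK fill, restricted to cells inside w[0..2]:
  cell(0,0) c: {S,T1}  orig:{S}
  cell(1,1) a: {T0}  orig:{}
  cell(2,2) c: {S,T1}  orig:{S}
  cell(0,1) ca: ∅
  cell(1,2) ac: {A}
  cell(0,2) cac: {S}

Original NTs in T[0,2] deriving "cac": ["S"]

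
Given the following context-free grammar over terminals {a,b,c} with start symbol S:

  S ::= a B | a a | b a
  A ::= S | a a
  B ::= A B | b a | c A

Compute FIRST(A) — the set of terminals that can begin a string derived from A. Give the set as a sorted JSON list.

Compute FIRST by fixpoint:
iter 1:
  A via A→a a: +{a}
  B via B→A B: +{a}
  B via B→b a: +{b}
  B via B→c A: +{c}
  S via S→a B: +{a}
  S via S→b a: +{b}
  S: {a,b}  A: {a}  B: {a,b,c}
iter 2:
  A via A→S: +{b}
  S: {a,b}  A: {a,b}  B: {a,b,c}
iter 3: done
  S: {a,b}  A: {a,b}  B: {a,b,c}

FIRST(A) = ["a", "b"]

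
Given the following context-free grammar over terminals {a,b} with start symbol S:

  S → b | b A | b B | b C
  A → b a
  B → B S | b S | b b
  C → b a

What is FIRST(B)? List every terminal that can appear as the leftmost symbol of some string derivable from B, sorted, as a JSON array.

FIRST iteration:
iter 1:
  A via A→b a: +{b}
  B via B→b S: +{b}
  C via C→b a: +{b}
  S via S→b: +{b}
  S: {b}  A: {b}  B: {b}  C: {b}
iter 2: (no change)
  S: {b}  A: {b}  B: {b}  C: {b}

FIRST(B) = ["b"]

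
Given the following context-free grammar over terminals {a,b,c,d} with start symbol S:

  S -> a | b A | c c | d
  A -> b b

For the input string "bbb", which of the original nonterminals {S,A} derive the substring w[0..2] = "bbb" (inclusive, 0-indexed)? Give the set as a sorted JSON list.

Convert to CNF:
  S -> T0 A | T1 T1 | a | d
  A -> T0 T0
  T0 -> b
  T1 -> c

Fill CYK table bottom-up, restricted to cells inside w[0..2]:
  [0..0]={T0}  "b"  orig:{}
  [1..1]={T0}  "b"  orig:{}
  [2..2]={T0}  "b"  orig:{}
  [0..1]={A}  "bb"
  [1..2]={A}  "bb"
  [0..2]={S}  "bbb"

Original NTs in T[0,2] deriving "bbb": ["S"]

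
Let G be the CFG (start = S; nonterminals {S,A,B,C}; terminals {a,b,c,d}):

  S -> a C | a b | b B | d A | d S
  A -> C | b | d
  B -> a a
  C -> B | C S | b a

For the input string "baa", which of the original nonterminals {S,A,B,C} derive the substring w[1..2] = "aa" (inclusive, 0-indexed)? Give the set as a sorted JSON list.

CNF form of G:
  S -> T0 C | T0 T1 | T1 B | T2 A | T2 S
  A -> C S | T0 T0 | T1 T0 | b | d
  B -> T0 T0
  C -> C S | T0 T0 | T1 T0
  T0 -> a
  T1 -> b
  T2 -> d

Fill CYK table bottom-up — only the sub-triangle for w[1..2]:
  [1..1]={T0}  "a"  orig:{}
  [2..2]={T0}  "a"  orig:{}
  [1..2]={A,B,C}  "aa"

Original NTs in T[1,2] deriving "aa": ["A", "B", "C"]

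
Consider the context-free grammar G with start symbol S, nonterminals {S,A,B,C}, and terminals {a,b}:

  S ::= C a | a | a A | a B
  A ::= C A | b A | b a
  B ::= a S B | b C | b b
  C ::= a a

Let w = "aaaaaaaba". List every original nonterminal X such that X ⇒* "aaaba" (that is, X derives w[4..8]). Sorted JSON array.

Convert to CNF:
  S -> C T1 | T1 A | T1 B | a
  A -> C A | T0 A | T0 T1
  B -> T0 C | T0 T0 | T1 X2
  C -> T1 T1
  T0 -> b
  T1 -> a
  X2 -> S B

Fill CYK table bottom-up (cells [i..j] with 4 ≤ i ≤ j ≤ 8 only):
  cell(4,4) a: {S,T1}  orig:{S}
  cell(5,5) a: {S,T1}  orig:{S}
  cell(6,6) a: {S,T1}  orig:{S}
  cell(7,7) b: {T0}  orig:{}
  cell(8,8) a: {S,T1}  orig:{S}
  cell(4,5) aa: {C}
  cell(5,6) aa: {C}
  cell(6,7) ab: ∅
  cell(7,8) ba: {A}
  cell(4,6) aaa: {S}
  cell(5,7) aab: ∅
  cell(6,8) aba: {S}
  cell(4,7) aaab: ∅
  cell(5,8) aaba: {A}
  cell(4,8) aaaba: {S}

Original NTs in T[4,8] deriving "aaaba": ["S"]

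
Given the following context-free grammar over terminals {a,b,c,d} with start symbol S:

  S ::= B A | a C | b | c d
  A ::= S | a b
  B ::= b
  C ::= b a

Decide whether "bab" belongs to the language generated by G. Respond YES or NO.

Convert to CNF:
  S -> B A | T0 C | T2 T3 | b
  A -> B A | T0 C | T0 T1 | T2 T3 | b
  B -> b
  C -> T1 T0
  T0 -> a
  T1 -> b
  T2 -> c
  T3 -> d

CYK fill:
  T[0,0] 'b' = {A,B,S,T1}  orig:{A,B,S}
  T[1,1] 'a' = {T0}  orig:{}
  T[2,2] 'b' = {A,B,S,T1}  orig:{A,B,S}
  T[0,1] 'ba' = {C}
  T[1,2] 'ab' = {A}
  T[0,2] 'bab' = {A,S}

S ∈ T[0,2] ⇒ YES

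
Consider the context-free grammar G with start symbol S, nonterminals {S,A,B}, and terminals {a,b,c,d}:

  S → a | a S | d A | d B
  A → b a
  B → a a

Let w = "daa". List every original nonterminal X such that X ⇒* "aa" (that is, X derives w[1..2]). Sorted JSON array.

Convert to CNF:
  S -> T1 S | T2 A | T2 B | a
  A -> T0 T1
  B -> T1 T1
  T0 -> b
  T1 -> a
  T2 -> d

CYK fill — only the sub-triangle for w[1..2]:
  T[1,1] 'a' = {S,T1}  orig:{S}
  T[2,2] 'a' = {S,T1}  orig:{S}
  T[1,2] 'aa' = {B,S}

Original NTs in T[1,2] deriving "aa": ["B", "S"]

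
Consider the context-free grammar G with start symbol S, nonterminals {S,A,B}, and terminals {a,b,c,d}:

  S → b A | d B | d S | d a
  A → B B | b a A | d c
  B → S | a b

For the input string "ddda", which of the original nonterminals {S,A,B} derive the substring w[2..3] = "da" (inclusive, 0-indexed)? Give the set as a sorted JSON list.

Convert to CNF:
  S -> T0 A | T2 B | T2 S | T2 T1
  A -> B B | T0 X4 | T2 T3
  B -> T0 A | T1 T0 | T2 B | T2 S | T2 T1
  T0 -> b
  T1 -> a
  T2 -> d
  T3 -> c
  X4 -> T1 A

CYK fill — only the sub-triangle for w[2..3]:
  [2..2]={T2}  "d"  orig:{}
  [3..3]={T1}  "a"  orig:{}
  [2..3]={B,S}  "da"

Original NTs in T[2,3] deriving "da": ["B", "S"]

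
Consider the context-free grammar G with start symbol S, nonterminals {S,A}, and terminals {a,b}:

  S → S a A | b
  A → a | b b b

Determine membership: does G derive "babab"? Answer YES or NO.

Convert to CNF:
  S -> S X3 | b
  A -> T0 X2 | a
  T0 -> b
  T1 -> a
  X2 -> T0 T0
  X3 -> T1 A

Fill CYK table bottom-up:
  T[0,0] 'b' = {S,T0}  orig:{S}
  T[1,1] 'a' = {A,T1}  orig:{A}
  T[2,2] 'b' = {S,T0}  orig:{S}
  T[3,3] 'a' = {A,T1}  orig:{A}
  T[4,4] 'b' = {S,T0}  orig:{S}
  T[0,1] 'ba' = ∅
  T[1,2] 'ab' = ∅
  T[2,3] 'ba' = ∅
  T[3,4] 'ab' = ∅
  T[0,2] 'bab' = ∅
  T[1,3] 'aba' = ∅
  T[2,4] 'bab' = ∅
  T[0,3] 'baba' = ∅
  T[1,4] 'abab' = ∅
  T[0,4] 'babab' = ∅

S ∉ T[0,4] ⇒ NO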